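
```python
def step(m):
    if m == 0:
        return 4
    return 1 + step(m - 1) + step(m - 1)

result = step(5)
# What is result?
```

step(m) = 1 + 2·step(m-1), step(0)=4. Closed form: (4+1)·2^5 - 1 = 159.

Answer: 159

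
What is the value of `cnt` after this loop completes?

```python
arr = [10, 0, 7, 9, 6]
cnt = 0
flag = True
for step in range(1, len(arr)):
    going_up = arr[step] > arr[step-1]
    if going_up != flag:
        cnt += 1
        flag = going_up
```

Count direction changes in [10, 0, 7, 9, 6]
`cnt` takes the values: 0 → 1 → 2 → 3

Answer: 3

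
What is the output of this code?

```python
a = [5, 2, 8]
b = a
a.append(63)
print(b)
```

Key concept: basic list aliasing.
Step by step:
`a = [5, 2, 8]` → a = [5, 2, 8]
`b = a` → b = [5, 2, 8] (same object as a)
`a.append(63)` → a = [5, 2, 8, 63] (same object as b); b = [5, 2, 8, 63] (same object as a)
`print(b)` → prints [5, 2, 8, 63]

Answer: [5, 2, 8, 63]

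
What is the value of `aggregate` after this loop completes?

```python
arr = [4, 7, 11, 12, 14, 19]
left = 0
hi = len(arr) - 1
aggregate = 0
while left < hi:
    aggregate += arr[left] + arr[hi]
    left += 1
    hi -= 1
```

Sum of pairs from ends
`aggregate` takes the values: 0 → 23 → 44 → 67

Answer: 67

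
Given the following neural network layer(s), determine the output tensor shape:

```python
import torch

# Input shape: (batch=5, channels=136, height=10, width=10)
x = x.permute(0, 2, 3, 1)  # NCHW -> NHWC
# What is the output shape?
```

Input: (5, 136, 10, 10) -> Output: (5, 10, 10, 136)

Answer: (5, 10, 10, 136)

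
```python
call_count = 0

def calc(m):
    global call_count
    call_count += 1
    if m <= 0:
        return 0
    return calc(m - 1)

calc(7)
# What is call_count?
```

Linear recursion stepping by 1: 8 calls from m=7 down to ≤0.

Answer: 8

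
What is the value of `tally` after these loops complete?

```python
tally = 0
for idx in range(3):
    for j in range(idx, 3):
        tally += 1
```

Upper triangle: 3 + 2 + ... + 1
`tally` takes the values: 0 → 1 → 2 → 3 → 4 → 5 → 6

Answer: 6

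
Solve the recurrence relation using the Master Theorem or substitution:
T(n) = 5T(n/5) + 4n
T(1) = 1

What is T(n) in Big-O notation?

By Master Theorem: a=5, b=5, f(n)=4n. Since log_5(5) = 1 and f(n) = Θ(n^1), Case 2 applies. T(n) = O(n log n).

Answer: O(n log n)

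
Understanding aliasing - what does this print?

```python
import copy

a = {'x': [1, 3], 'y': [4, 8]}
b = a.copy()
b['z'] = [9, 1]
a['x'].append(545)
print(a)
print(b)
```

Key concept: shallow copy of dict with mutable values.
Step by step:
`a = {'x': [1, 3], 'y': [4, 8]}` → a = {'x': [1, 3], 'y': [4, 8]}
`b = a.copy()` → b = {'x': [1, 3], 'y': [4, 8]}
`b['z'] = [9, 1]` → b = {'x': [1, 3], 'y': [4, 8], 'z': [9, 1]}
`a['x'].append(545)` → a = {'x': [1, 3, 545], 'y': [4, 8]}; b = {'x': [1, 3, 545], 'y': [4, 8], 'z': [9, 1]}
`print(a)` → prints {'x': [1, 3, 545], 'y': [4, 8]}
`print(b)` → prints {'x': [1, 3, 545], 'y': [4, 8], 'z': [9, 1]}

Answer:
{'x': [1, 3, 545], 'y': [4, 8]}
{'x': [1, 3, 545], 'y': [4, 8], 'z': [9, 1]}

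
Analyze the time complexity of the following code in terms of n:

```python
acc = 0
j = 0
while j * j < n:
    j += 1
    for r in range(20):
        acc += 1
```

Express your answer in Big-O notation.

Each loop level contributes: √n × 1. Multiplying the contributions gives O(√n).

Answer: O(√n)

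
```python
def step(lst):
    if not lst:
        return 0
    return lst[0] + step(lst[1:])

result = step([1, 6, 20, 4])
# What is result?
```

1 + 6 + 20 + 4 + 0 = 31

Answer: 31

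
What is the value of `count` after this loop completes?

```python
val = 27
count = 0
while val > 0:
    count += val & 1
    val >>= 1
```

Count set bits in 27 (binary: 0b11011)
`count` takes the values: 0 → 1 → 2 → 3 → 4

Answer: 4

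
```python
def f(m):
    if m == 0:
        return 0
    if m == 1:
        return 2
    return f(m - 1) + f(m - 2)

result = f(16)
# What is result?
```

Build up from base cases: f(0)=0, f(1)=2, f(2)=2, f(3)=4, f(4)=6, f(5)=10, f(6)=16, ..., f(16)=1974

Answer: 1974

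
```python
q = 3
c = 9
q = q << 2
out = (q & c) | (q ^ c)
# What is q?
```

Trace:
`q = 3` → q = 3
`c = 9` → c = 9
`q = q << 2` → q = 12
`out = (q & c) | (q ^ c)` → out = 13
So q = 12

Answer: 12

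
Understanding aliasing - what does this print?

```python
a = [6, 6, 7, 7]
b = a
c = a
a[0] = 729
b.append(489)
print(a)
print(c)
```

Key concept: multiple aliases.
Step by step:
`a = [6, 6, 7, 7]` → a = [6, 6, 7, 7]
`b = a` → b = [6, 6, 7, 7] (same object as a)
`c = a` → c = [6, 6, 7, 7] (same object as a, b)
`a[0] = 729` → a = [729, 6, 7, 7] (same object as b, c); b = [729, 6, 7, 7] (same object as a, c); c = [729, 6, 7, 7] (same object as a, b)
`b.append(489)` → a = [729, 6, 7, 7, 489] (same object as b, c); b = [729, 6, 7, 7, 489] (same object as a, c); c = [729, 6, 7, 7, 489] (same object as a, b)
`print(a)` → prints [729, 6, 7, 7, 489]
`print(c)` → prints [729, 6, 7, 7, 489]

Answer:
[729, 6, 7, 7, 489]
[729, 6, 7, 7, 489]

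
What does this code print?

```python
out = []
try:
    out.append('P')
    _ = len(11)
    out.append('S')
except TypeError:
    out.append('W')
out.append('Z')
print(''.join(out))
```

Execution trace: 'P' (try body) → 'W' (except TypeError) → 'Z' (after the try/except). Output: PWZ

Answer: PWZ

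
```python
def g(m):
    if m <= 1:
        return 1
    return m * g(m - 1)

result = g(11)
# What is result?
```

g(11) = 11 * 10 * 9 * 8 * 7 * 6 * 5 * 4 * 3 * 2 * 1 = 39916800

Answer: 39916800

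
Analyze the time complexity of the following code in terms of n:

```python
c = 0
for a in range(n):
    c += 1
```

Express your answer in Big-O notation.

Each loop level contributes: n. Multiplying the contributions gives O(n).

Answer: O(n)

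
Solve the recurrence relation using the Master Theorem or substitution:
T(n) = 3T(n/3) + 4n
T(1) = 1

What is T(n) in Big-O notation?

By Master Theorem: a=3, b=3, f(n)=4n. Since log_3(3) = 1 and f(n) = Θ(n^1), Case 2 applies. T(n) = O(n log n).

Answer: O(n log n)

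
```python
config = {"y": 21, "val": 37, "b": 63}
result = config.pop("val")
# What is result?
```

Trace:
`config = {"y": 21, "val": 37, "b": 63}` → config = {'y': 21, 'val': 37, 'b': 63}
`result = config.pop("val")` → config = {'y': 21, 'b': 63}; result = 37
So result = 37

Answer: 37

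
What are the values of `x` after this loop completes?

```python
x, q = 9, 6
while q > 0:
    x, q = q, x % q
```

GCD of 9 and 6
`x` takes the values: 9 → 6 → 3

Answer: 3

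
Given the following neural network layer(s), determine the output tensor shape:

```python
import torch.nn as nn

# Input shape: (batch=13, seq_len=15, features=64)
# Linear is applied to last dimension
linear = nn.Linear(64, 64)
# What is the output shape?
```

Input: (13, 15, 64) -> Output: (13, 15, 64)

Answer: (13, 15, 64)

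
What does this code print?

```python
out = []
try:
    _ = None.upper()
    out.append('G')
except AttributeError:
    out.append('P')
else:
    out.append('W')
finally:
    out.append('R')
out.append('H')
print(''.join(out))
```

Execution trace: 'P' (except AttributeError) → 'R' (finally) → 'H' (after the try/except). Output: PRH

Answer: PRH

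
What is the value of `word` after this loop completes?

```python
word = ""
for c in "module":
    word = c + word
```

Reverse 'module'
`word` takes the values: "" → "m" → "om" → "dom" → "udom" → "ludom" → "eludom"

Answer: "eludom"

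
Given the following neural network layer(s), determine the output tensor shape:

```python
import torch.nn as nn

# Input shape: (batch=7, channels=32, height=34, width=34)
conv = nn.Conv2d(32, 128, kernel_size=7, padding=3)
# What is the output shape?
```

Input: (7, 32, 34, 34) -> Output: (7, 128, 34, 34)

Answer: (7, 128, 34, 34)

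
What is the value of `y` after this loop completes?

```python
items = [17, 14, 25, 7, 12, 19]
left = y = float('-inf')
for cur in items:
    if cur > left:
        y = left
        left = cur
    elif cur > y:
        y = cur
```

Second largest (with repeats) in [17, 14, 25, 7, 12, 19]
`y` takes the values: -inf → 14 → 17 → 19

Answer: 19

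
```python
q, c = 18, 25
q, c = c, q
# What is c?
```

Trace:
`q, c = 18, 25` → q = 18; c = 25
`q, c = c, q` → q = 25; c = 18
So c = 18

Answer: 18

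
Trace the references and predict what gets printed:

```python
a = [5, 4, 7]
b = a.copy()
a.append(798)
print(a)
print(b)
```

Key concept: list.copy() creates independent copy.
Step by step:
`a = [5, 4, 7]` → a = [5, 4, 7]
`b = a.copy()` → b = [5, 4, 7]
`a.append(798)` → a = [5, 4, 7, 798]
`print(a)` → prints [5, 4, 7, 798]
`print(b)` → prints [5, 4, 7]

Answer:
[5, 4, 7, 798]
[5, 4, 7]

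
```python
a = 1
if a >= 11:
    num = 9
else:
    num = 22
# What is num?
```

Trace:
`a = 1` → a = 1
`if a >= 11: ...` → a >= 11 is False, take else branch → num = 22
So num = 22

Answer: 22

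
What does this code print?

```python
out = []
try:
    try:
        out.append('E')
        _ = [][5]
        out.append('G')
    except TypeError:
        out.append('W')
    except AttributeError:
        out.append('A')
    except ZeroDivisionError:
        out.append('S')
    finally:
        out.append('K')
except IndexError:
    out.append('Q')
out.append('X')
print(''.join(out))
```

Execution trace: 'E' (try body) → 'K' (finally) → 'Q' (outer except IndexError) → 'X' (after the try/except). Output: EKQX

Answer: EKQX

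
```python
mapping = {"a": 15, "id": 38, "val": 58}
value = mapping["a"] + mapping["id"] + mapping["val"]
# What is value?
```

Trace:
`mapping = {"a": 15, "id": 38, "val": 58}` → mapping = {'a': 15, 'id': 38, 'val': 58}
`value = mapping["a"] + mapping["id"] + mapping["val"]` → value = 111
So value = 111

Answer: 111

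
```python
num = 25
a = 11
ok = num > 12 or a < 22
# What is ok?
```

Trace:
`num = 25` → num = 25
`a = 11` → a = 11
`ok = num > 12 or a < 22` → ok = True
So ok = True

Answer: True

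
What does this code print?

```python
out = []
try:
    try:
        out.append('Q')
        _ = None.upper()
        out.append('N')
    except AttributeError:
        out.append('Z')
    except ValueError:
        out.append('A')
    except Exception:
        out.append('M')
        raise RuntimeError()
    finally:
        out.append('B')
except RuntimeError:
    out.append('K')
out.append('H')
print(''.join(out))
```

Execution trace: 'Q' (try body) → 'Z' (except AttributeError) → 'B' (finally) → 'H' (after the try/except). Output: QZBH

Answer: QZBH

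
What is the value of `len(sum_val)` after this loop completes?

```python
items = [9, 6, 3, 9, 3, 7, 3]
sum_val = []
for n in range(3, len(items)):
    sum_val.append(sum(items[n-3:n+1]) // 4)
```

Number of 4-element averages
`sum_val` takes the values: [] → [6] → [6, 5] → [6, 5, 5] → [6, 5, 5, 5]
So `len(sum_val)` = 4

Answer: 4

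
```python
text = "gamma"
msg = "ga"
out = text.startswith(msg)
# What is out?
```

Trace:
`text = "gamma"` → text = 'gamma'
`msg = "ga"` → msg = 'ga'
`out = text.startswith(msg)` → out = True
So out = True

Answer: True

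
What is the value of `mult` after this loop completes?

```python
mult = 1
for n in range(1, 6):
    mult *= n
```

5! = 120
`mult` takes the values: 1 → 2 → 6 → 24 → 120

Answer: 120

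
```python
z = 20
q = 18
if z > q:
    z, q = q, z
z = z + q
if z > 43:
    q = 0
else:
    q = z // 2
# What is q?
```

Trace:
`z = 20` → z = 20
`q = 18` → q = 18
`if z > q: ...` → z > q is True → z = 18; q = 20
`z = z + q` → z = 38
`if z > 43: ...` → z > 43 is False, take else branch → q = 19
So q = 19

Answer: 19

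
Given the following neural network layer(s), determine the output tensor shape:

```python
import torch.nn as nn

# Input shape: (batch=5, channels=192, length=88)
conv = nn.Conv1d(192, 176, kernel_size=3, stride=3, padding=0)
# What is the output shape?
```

Input: (5, 192, 88) -> Output: (5, 176, 29)

Answer: (5, 176, 29)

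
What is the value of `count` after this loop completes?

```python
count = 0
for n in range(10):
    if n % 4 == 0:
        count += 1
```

Count numbers divisible by 4 in range(10)
`count` takes the values: 0 → 1 → 2 → 3

Answer: 3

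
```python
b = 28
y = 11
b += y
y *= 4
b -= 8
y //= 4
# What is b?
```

Trace:
`b = 28` → b = 28
`y = 11` → y = 11
`b += y` → b = 39
`y *= 4` → y = 44
`b -= 8` → b = 31
`y //= 4` → y = 11
So b = 31

Answer: 31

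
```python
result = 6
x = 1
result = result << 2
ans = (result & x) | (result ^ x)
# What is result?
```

Trace:
`result = 6` → result = 6
`x = 1` → x = 1
`result = result << 2` → result = 24
`ans = (result & x) | (result ^ x)` → ans = 25
So result = 24

Answer: 24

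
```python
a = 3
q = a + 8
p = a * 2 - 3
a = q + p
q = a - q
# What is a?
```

Trace:
`a = 3` → a = 3
`q = a + 8` → q = 11
`p = a * 2 - 3` → p = 3
`a = q + p` → a = 14
`q = a - q` → q = 3
So a = 14

Answer: 14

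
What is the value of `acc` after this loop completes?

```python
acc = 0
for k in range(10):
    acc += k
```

Sum of 0 to 9 = 45
`acc` takes the values: 0 → 1 → 3 → 6 → 10 → 15 → 21 → 28 → 36 → 45

Answer: 45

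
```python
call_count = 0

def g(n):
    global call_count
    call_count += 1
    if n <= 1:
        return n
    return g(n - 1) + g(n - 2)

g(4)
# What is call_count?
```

Calls(n) = 1 + Calls(n-1) + Calls(n-2); Calls(0)=Calls(1)=1. For n=4 this gives 9.

Answer: 9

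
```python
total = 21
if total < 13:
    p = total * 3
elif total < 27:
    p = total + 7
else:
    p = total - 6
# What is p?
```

Trace:
`total = 21` → total = 21
`if total < 13: ...` → total < 13 is False, total < 27 is True → p = 28
So p = 28

Answer: 28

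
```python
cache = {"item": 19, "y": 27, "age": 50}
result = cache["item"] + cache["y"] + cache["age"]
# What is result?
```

Trace:
`cache = {"item": 19, "y": 27, "age": 50}` → cache = {'item': 19, 'y': 27, 'age': 50}
`result = cache["item"] + cache["y"] + cache["age"]` → result = 96
So result = 96

Answer: 96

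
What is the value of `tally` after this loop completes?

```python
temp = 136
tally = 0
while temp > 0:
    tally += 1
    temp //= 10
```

Count digits by repeated division by 10
`tally` takes the values: 0 → 1 → 2 → 3

Answer: 3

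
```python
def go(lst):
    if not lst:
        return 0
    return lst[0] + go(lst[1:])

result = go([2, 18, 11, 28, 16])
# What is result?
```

2 + 18 + 11 + 28 + 16 + 0 = 75

Answer: 75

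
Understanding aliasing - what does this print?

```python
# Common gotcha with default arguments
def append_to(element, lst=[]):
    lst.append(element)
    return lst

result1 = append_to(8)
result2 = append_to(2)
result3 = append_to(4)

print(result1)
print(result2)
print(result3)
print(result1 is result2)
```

Key concept: mutable default argument gotcha.
Step by step:
`result1 = append_to(8)` → result1 = [8]
`result2 = append_to(2)` → result1 = [8, 2] (same object as result2); result2 = [8, 2] (same object as result1)
`result3 = append_to(4)` → result1 = [8, 2, 4] (same object as result2, result3); result2 = [8, 2, 4] (same object as result1, result3); result3 = [8, 2, 4] (same object as result1, result2)
`print(result1)` → prints [8, 2, 4]
`print(result2)` → prints [8, 2, 4]
`print(result3)` → prints [8, 2, 4]
`print(result1 is result2)` → prints True

Answer:
[8, 2, 4]
[8, 2, 4]
[8, 2, 4]
True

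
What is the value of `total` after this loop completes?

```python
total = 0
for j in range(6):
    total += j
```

Sum of 0 to 5 = 15
`total` takes the values: 0 → 1 → 3 → 6 → 10 → 15

Answer: 15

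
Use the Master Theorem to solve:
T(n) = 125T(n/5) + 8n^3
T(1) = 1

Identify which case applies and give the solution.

a=125, b=5, f(n)=8n^3. log_5(125) = 3. Since c=3 = 3, Case 2 applies: T(n) = Θ(n^log_b(a) · log n) = O(n^3 log n).

Answer: O(n^3 log n) - Case 2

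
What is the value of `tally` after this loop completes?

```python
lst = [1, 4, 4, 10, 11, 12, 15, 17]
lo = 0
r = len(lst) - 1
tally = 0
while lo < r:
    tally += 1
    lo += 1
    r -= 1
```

Iterations until pointers meet (list length 8)
`tally` takes the values: 0 → 1 → 2 → 3 → 4

Answer: 4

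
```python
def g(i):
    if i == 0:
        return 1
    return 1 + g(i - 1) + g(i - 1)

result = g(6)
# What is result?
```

g(i) = 1 + 2·g(i-1), g(0)=1. Closed form: (1+1)·2^6 - 1 = 127.

Answer: 127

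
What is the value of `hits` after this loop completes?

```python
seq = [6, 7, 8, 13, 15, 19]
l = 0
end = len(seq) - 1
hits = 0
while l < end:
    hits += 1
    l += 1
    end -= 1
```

Iterations until pointers meet (list length 6)
`hits` takes the values: 0 → 1 → 2 → 3

Answer: 3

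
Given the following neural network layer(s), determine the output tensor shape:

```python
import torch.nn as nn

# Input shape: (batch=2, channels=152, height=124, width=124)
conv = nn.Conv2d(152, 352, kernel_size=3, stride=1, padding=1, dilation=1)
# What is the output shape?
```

Input: (2, 152, 124, 124) -> Output: (2, 352, 124, 124)

Answer: (2, 352, 124, 124)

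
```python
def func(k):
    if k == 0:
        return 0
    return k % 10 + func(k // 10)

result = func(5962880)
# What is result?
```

Sum of digits of 5962880: 0 + 8 + 8 + 2 + 6 + 9 + 5 = 38

Answer: 38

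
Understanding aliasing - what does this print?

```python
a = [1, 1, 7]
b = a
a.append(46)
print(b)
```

Key concept: basic list aliasing.
Step by step:
`a = [1, 1, 7]` → a = [1, 1, 7]
`b = a` → b = [1, 1, 7] (same object as a)
`a.append(46)` → a = [1, 1, 7, 46] (same object as b); b = [1, 1, 7, 46] (same object as a)
`print(b)` → prints [1, 1, 7, 46]

Answer: [1, 1, 7, 46]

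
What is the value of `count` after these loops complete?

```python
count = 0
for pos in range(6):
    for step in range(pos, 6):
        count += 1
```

Upper triangle: 6 + 5 + ... + 1
`count` takes the values: 0 → 1 → 2 → 3 → 4 → 5 → 6 → 7 → 8 → 9 → 10 → 11 → 12 → 13 → 14 → 15 → 16 → 17 → 18 → 19 → 20 → 21

Answer: 21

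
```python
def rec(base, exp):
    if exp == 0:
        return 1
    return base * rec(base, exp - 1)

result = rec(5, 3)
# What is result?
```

rec(5, 3) = 5 * 5 * 5 = 125

Answer: 125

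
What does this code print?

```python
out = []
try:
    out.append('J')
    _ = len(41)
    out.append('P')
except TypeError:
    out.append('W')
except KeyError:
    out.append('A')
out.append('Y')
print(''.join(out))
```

Execution trace: 'J' (try body) → 'W' (except TypeError) → 'Y' (after the try/except). Output: JWY

Answer: JWY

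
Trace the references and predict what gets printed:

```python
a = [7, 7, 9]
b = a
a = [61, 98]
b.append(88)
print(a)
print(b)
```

Key concept: rebinding vs mutation: a is rebound to a new list, b still points at the original.
Step by step:
`a = [7, 7, 9]` → a = [7, 7, 9]
`b = a` → b = [7, 7, 9] (same object as a)
`a = [61, 98]` → a = [61, 98]
`b.append(88)` → b = [7, 7, 9, 88]
`print(a)` → prints [61, 98]
`print(b)` → prints [7, 7, 9, 88]

Answer:
[61, 98]
[7, 7, 9, 88]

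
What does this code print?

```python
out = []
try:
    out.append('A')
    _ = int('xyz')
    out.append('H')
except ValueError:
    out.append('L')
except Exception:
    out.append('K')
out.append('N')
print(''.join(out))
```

Execution trace: 'A' (try body) → 'L' (except ValueError) → 'N' (after the try/except). Output: ALN

Answer: ALN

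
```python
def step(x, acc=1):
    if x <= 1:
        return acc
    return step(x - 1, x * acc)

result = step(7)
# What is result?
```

Accumulator trace (n, acc): (7, 1) -> (6, 7) -> (5, 42) -> (4, 210) -> (3, 840) -> (2, 2520) -> (1, 5040) -> return 5040

Answer: 5040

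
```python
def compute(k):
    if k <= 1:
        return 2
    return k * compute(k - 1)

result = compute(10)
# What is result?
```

compute(10) = 10 * 9 * 8 * 7 * 6 * 5 * 4 * 3 * 2 * 2 = 7257600

Answer: 7257600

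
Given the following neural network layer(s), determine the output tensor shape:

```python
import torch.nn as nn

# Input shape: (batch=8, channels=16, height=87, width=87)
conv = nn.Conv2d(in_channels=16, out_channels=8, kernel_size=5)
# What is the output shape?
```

Input: (8, 16, 87, 87) -> Output: (8, 8, 83, 83)

Answer: (8, 8, 83, 83)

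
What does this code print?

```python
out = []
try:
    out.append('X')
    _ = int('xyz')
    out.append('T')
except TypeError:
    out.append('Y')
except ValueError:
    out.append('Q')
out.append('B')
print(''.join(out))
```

Execution trace: 'X' (try body) → 'Q' (except ValueError) → 'B' (after the try/except). Output: XQB

Answer: XQB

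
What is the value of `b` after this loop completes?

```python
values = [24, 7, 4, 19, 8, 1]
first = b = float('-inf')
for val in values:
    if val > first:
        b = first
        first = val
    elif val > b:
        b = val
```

Second largest (with repeats) in [24, 7, 4, 19, 8, 1]
`b` takes the values: -inf → 7 → 19

Answer: 19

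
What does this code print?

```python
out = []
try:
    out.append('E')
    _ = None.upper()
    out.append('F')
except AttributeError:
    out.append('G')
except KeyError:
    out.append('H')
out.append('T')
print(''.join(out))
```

Execution trace: 'E' (try body) → 'G' (except AttributeError) → 'T' (after the try/except). Output: EGT

Answer: EGT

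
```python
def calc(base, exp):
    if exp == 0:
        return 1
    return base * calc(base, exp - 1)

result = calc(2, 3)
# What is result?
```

calc(2, 3) = 2 * 2 * 2 = 8

Answer: 8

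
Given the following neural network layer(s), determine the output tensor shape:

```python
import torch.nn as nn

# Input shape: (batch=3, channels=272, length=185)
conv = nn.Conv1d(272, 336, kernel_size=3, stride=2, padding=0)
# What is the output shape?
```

Input: (3, 272, 185) -> Output: (3, 336, 92)

Answer: (3, 336, 92)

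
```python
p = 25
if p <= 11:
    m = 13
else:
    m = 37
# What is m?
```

Trace:
`p = 25` → p = 25
`if p <= 11: ...` → p <= 11 is False, take else branch → m = 37
So m = 37

Answer: 37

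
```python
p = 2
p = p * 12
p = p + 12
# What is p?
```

Trace:
`p = 2` → p = 2
`p = p * 12` → p = 24
`p = p + 12` → p = 36
So p = 36

Answer: 36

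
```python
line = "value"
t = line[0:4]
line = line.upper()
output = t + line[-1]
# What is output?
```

Trace:
`line = "value"` → line = 'value'
`t = line[0:4]` → t = 'valu'
`line = line.upper()` → line = 'VALUE'
`output = t + line[-1]` → output = 'valuE'
So output = 'valuE'

Answer: 'valuE'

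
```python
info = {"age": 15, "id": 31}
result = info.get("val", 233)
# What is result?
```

Trace:
`info = {"age": 15, "id": 31}` → info = {'age': 15, 'id': 31}
`result = info.get("val", 233)` → result = 233
So result = 233

Answer: 233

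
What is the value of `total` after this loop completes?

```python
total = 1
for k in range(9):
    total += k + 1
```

Start at 1, add 1 to 9 = 46
`total` takes the values: 1 → 2 → 4 → 7 → 11 → 16 → 22 → 29 → 37 → 46

Answer: 46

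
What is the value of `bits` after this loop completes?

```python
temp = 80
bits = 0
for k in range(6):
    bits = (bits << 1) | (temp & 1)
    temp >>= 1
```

Reverse lowest 6 bits of 80
`bits` takes the values: 0 → 1 → 2

Answer: 2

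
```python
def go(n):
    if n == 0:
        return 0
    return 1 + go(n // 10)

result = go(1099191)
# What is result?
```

Count of digits of 1099191: 7

Answer: 7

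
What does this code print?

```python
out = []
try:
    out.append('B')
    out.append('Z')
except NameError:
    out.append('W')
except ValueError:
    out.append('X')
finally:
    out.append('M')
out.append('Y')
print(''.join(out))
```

Execution trace: 'B' (try body) → 'Z' (try body, no exception) → 'M' (finally) → 'Y' (after the try/except). Output: BZMY

Answer: BZMY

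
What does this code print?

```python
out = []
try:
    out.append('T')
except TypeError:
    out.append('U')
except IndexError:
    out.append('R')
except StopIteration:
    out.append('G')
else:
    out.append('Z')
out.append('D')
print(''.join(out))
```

Execution trace: 'T' (try body, no exception) → 'Z' (else) → 'D' (after the try/except). Output: TZD

Answer: TZD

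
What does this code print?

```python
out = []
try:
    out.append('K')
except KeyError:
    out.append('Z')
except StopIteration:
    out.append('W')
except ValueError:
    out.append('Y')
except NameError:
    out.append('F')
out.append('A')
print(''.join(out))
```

Execution trace: 'K' (try body, no exception) → 'A' (after the try/except). Output: KA

Answer: KA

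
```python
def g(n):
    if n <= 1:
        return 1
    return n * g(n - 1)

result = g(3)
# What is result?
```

g(3) = 3 * 2 * 1 = 6

Answer: 6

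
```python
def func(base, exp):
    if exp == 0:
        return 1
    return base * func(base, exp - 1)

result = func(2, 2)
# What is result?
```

func(2, 2) = 2 * 2 = 4

Answer: 4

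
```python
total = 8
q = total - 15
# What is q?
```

Trace:
`total = 8` → total = 8
`q = total - 15` → q = -7
So q = -7

Answer: -7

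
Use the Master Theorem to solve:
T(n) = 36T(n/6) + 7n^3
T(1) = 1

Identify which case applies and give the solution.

a=36, b=6, f(n)=7n^3. log_6(36) = 2. Since c=3 > 2 and the regularity condition holds (36(n/6)^3 = (36/6^3)n^3 with 36/6^3 < 1), Case 3 applies: T(n) = Θ(f(n)) = O(n^3).

Answer: O(n^3) - Case 3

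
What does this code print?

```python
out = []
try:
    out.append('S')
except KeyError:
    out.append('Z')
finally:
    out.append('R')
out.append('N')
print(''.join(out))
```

Execution trace: 'S' (try body, no exception) → 'R' (finally) → 'N' (after the try/except). Output: SRN

Answer: SRN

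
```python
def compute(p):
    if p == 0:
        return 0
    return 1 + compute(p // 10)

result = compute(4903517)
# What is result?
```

Count of digits of 4903517: 7

Answer: 7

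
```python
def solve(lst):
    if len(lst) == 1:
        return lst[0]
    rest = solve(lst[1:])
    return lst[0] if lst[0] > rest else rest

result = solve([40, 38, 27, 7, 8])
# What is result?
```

Recursive max over [40, 38, 27, 7, 8] = 40

Answer: 40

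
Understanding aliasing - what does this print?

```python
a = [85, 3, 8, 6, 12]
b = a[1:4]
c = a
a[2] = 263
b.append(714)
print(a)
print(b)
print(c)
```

Key concept: slice vs alias.
Step by step:
`a = [85, 3, 8, 6, 12]` → a = [85, 3, 8, 6, 12]
`b = a[1:4]` → b = [3, 8, 6]
`c = a` → c = [85, 3, 8, 6, 12] (same object as a)
`a[2] = 263` → a = [85, 3, 263, 6, 12] (same object as c); c = [85, 3, 263, 6, 12] (same object as a)
`b.append(714)` → b = [3, 8, 6, 714]
`print(a)` → prints [85, 3, 263, 6, 12]
`print(b)` → prints [3, 8, 6, 714]
`print(c)` → prints [85, 3, 263, 6, 12]

Answer:
[85, 3, 263, 6, 12]
[3, 8, 6, 714]
[85, 3, 263, 6, 12]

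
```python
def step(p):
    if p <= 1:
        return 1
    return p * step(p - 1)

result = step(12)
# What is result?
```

step(12) = 12 * 11 * 10 * 9 * 8 * 7 * 6 * 5 * 4 * 3 * 2 * 1 = 479001600

Answer: 479001600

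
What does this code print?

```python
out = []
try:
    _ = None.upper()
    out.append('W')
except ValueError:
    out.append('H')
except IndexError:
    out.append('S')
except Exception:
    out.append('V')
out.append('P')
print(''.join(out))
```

Execution trace: 'V' (except Exception) → 'P' (after the try/except). Output: VP

Answer: VP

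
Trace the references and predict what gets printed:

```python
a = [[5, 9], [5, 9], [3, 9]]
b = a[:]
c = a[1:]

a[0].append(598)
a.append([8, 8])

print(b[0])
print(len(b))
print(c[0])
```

Key concept: slice with nested mutation.
Step by step:
`a = [[5, 9], [5, 9], [3, 9]]` → a = [[5, 9], [5, 9], [3, 9]]
`b = a[:]` → b = [[5, 9], [5, 9], [3, 9]]
`c = a[1:]` → c = [[5, 9], [3, 9]]
`a[0].append(598)` → a = [[5, 9, 598], [5, 9], [3, 9]]; b = [[5, 9, 598], [5, 9], [3, 9]]
`a.append([8, 8])` → a = [[5, 9, 598], [5, 9], [3, 9], [8, 8]]
`print(b[0])` → prints [5, 9, 598]
`print(len(b))` → prints 3
`print(c[0])` → prints [5, 9]

Answer:
[5, 9, 598]
3
[5, 9]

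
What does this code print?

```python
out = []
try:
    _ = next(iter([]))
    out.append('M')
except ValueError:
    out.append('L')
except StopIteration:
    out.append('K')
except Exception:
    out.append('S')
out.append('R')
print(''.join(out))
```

Execution trace: 'K' (except StopIteration) → 'R' (after the try/except). Output: KR

Answer: KR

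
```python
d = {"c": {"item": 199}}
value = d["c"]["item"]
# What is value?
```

Trace:
`d = {"c": {"item": 199}}` → d = {'c': {'item': 199}}
`value = d["c"]["item"]` → value = 199
So value = 199

Answer: 199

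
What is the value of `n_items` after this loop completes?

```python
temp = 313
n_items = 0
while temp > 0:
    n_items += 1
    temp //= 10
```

Count digits by repeated division by 10
`n_items` takes the values: 0 → 1 → 2 → 3

Answer: 3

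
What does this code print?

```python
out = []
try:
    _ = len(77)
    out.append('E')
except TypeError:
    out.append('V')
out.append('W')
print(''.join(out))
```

Execution trace: 'V' (except TypeError) → 'W' (after the try/except). Output: VW

Answer: VW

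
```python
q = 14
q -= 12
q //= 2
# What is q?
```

Trace:
`q = 14` → q = 14
`q -= 12` → q = 2
`q //= 2` → q = 1
So q = 1

Answer: 1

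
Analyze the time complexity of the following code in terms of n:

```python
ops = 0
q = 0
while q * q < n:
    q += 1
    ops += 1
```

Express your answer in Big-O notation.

Each loop level contributes: √n. Multiplying the contributions gives O(√n).

Answer: O(√n)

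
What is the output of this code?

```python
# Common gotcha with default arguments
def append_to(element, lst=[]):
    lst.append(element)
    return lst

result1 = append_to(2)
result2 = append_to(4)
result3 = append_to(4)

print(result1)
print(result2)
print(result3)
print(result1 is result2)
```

Key concept: mutable default argument gotcha.
Step by step:
`result1 = append_to(2)` → result1 = [2]
`result2 = append_to(4)` → result1 = [2, 4] (same object as result2); result2 = [2, 4] (same object as result1)
`result3 = append_to(4)` → result1 = [2, 4, 4] (same object as result2, result3); result2 = [2, 4, 4] (same object as result1, result3); result3 = [2, 4, 4] (same object as result1, result2)
`print(result1)` → prints [2, 4, 4]
`print(result2)` → prints [2, 4, 4]
`print(result3)` → prints [2, 4, 4]
`print(result1 is result2)` → prints True

Answer:
[2, 4, 4]
[2, 4, 4]
[2, 4, 4]
True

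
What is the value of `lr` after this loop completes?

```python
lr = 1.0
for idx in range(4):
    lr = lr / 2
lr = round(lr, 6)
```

Halving LR 4 times: 1 / 2^4
`lr` takes the values: 1.0 → 0.5 → 0.25 → 0.125 → 0.0625

Answer: 0.0625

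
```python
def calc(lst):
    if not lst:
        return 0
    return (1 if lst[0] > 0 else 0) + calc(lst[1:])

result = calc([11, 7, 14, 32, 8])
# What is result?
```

Count of positive elements in [11, 7, 14, 32, 8] = 5

Answer: 5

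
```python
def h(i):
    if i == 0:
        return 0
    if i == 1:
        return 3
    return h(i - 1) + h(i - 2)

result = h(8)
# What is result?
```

Build up from base cases: h(0)=0, h(1)=3, h(2)=3, h(3)=6, h(4)=9, h(5)=15, h(6)=24, ..., h(8)=63

Answer: 63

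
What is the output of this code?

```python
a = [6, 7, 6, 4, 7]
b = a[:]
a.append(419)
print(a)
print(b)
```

Key concept: slice [:] creates copy.
Step by step:
`a = [6, 7, 6, 4, 7]` → a = [6, 7, 6, 4, 7]
`b = a[:]` → b = [6, 7, 6, 4, 7]
`a.append(419)` → a = [6, 7, 6, 4, 7, 419]
`print(a)` → prints [6, 7, 6, 4, 7, 419]
`print(b)` → prints [6, 7, 6, 4, 7]

Answer:
[6, 7, 6, 4, 7, 419]
[6, 7, 6, 4, 7]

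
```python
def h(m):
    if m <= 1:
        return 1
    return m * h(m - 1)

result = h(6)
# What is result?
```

h(6) = 6 * 5 * 4 * 3 * 2 * 1 = 720

Answer: 720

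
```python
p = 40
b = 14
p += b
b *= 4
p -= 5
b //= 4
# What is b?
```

Trace:
`p = 40` → p = 40
`b = 14` → b = 14
`p += b` → p = 54
`b *= 4` → b = 56
`p -= 5` → p = 49
`b //= 4` → b = 14
So b = 14

Answer: 14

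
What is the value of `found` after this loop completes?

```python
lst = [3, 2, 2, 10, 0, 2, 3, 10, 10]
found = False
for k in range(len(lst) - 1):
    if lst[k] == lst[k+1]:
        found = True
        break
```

Check consecutive duplicates in [3, 2, 2, 10, 0, 2, 3, 10, 10]
`found` takes the values: False → True

Answer: True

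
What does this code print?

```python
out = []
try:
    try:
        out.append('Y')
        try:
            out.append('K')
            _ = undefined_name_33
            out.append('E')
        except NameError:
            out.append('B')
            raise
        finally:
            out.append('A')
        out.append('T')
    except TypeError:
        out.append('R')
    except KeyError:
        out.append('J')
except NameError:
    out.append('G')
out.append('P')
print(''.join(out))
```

Execution trace: 'Y' (try body) → 'K' (inner try body) → 'B' (inner except NameError) → 'A' (inner finally) → 'G' (outer except NameError) → 'P' (after the try/except). Output: YKBAGP

Answer: YKBAGP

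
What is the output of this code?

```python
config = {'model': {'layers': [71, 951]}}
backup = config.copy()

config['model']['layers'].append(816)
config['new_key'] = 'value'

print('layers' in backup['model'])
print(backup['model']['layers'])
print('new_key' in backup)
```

Key concept: shallow copy gotcha with nested dict.
Step by step:
`config = {'model': {'layers': [71, 951]}}` → config = {'model': {'layers': [71, 951]}}
`backup = config.copy()` → backup = {'model': {'layers': [71, 951]}}
`config['model']['layers'].append(816)` → config = {'model': {'layers': [71, 951, 816]}}; backup = {'model': {'layers': [71, 951, 816]}}
`config['new_key'] = 'value'` → config = {'model': {'layers': [71, 951, 816]}, 'new_key': 'value'}
`print('layers' in backup['model'])` → prints True
`print(backup['model']['layers'])` → prints [71, 951, 816]
`print('new_key' in backup)` → prints False

Answer:
True
[71, 951, 816]
False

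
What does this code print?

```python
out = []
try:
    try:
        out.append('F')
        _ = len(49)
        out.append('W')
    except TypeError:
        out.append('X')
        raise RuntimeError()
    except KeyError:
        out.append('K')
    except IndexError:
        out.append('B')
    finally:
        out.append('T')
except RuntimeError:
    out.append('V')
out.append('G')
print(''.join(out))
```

Execution trace: 'F' (inner try body) → 'X' (inner except TypeError) → 'T' (inner finally) → 'V' (outer except RuntimeError) → 'G' (after the try/except). Output: FXTVG

Answer: FXTVG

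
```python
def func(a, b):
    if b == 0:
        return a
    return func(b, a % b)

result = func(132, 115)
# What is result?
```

func(132, 115) -> func(115, 17) -> func(17, 13) -> func(13, 4) -> func(4, 1) -> func(1, 0) -> 1

Answer: 1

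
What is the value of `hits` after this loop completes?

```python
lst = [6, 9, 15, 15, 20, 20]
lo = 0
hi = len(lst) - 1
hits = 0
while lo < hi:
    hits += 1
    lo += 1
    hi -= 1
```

Iterations until pointers meet (list length 6)
`hits` takes the values: 0 → 1 → 2 → 3

Answer: 3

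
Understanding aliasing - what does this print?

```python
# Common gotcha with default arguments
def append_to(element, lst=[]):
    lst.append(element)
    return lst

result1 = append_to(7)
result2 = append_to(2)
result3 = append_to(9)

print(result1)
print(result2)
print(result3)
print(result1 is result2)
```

Key concept: mutable default argument gotcha.
Step by step:
`result1 = append_to(7)` → result1 = [7]
`result2 = append_to(2)` → result1 = [7, 2] (same object as result2); result2 = [7, 2] (same object as result1)
`result3 = append_to(9)` → result1 = [7, 2, 9] (same object as result2, result3); result2 = [7, 2, 9] (same object as result1, result3); result3 = [7, 2, 9] (same object as result1, result2)
`print(result1)` → prints [7, 2, 9]
`print(result2)` → prints [7, 2, 9]
`print(result3)` → prints [7, 2, 9]
`print(result1 is result2)` → prints True

Answer:
[7, 2, 9]
[7, 2, 9]
[7, 2, 9]
True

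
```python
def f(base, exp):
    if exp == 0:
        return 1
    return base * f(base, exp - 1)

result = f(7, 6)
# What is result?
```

f(7, 6) = 7 * 7 * 7 * 7 * 7 * 7 = 117649

Answer: 117649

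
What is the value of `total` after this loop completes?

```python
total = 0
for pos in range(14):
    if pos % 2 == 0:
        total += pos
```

Sum of even numbers 0 to 13
`total` takes the values: 0 → 2 → 6 → 12 → 20 → 30 → 42

Answer: 42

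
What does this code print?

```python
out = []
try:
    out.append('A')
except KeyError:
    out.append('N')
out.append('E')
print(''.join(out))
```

Execution trace: 'A' (try body, no exception) → 'E' (after the try/except). Output: AE

Answer: AE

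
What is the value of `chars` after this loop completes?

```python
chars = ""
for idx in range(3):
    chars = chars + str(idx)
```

Concatenate digits 0 to 2
`chars` takes the values: "" → "0" → "01" → "012"

Answer: "012"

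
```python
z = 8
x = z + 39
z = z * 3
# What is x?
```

Trace:
`z = 8` → z = 8
`x = z + 39` → x = 47
`z = z * 3` → z = 24
So x = 47

Answer: 47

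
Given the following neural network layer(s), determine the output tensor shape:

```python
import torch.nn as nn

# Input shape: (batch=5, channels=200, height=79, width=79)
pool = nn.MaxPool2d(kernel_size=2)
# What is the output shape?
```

Input: (5, 200, 79, 79) -> Output: (5, 200, 39, 39)

Answer: (5, 200, 39, 39)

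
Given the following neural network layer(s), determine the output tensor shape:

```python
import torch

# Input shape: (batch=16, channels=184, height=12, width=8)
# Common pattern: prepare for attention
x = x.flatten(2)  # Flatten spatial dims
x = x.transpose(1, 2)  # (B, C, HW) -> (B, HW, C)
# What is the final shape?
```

Input: (16, 184, 12, 8) -> after flatten(2): (16, 184, 96) -> Output: (16, 96, 184)

Answer: (16, 96, 184)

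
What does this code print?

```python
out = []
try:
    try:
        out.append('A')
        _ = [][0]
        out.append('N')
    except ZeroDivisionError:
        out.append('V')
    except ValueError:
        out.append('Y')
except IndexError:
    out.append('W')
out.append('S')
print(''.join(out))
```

Execution trace: 'A' (try body) → 'W' (outer except IndexError) → 'S' (after the try/except). Output: AWS

Answer: AWS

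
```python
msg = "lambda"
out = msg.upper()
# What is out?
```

Trace:
`msg = "lambda"` → msg = 'lambda'
`out = msg.upper()` → out = 'LAMBDA'
So out = 'LAMBDA'

Answer: 'LAMBDA'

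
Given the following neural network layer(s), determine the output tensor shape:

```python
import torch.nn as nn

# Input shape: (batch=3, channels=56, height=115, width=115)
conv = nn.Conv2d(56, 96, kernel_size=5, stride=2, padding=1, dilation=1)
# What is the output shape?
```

Input: (3, 56, 115, 115) -> Output: (3, 96, 57, 57)

Answer: (3, 96, 57, 57)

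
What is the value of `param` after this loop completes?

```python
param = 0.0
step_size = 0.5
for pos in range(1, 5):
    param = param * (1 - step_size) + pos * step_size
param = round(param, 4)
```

Moving average with lr=0.5
`param` takes the values: 0.0 → 0.5 → 1.25 → 2.125 → 3.0625

Answer: 3.0625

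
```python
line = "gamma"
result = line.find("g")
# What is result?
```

Trace:
`line = "gamma"` → line = 'gamma'
`result = line.find("g")` → result = 0
So result = 0

Answer: 0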